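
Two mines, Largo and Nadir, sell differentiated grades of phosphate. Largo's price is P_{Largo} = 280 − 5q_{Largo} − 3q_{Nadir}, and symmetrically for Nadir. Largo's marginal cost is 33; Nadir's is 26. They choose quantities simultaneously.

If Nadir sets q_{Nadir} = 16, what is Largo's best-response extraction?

19.9

Mine Largo's profit: π = q_{Largo}(280 − 5q_{Largo} − 3q_{Nadir}) − 33q_{Largo}.
∂π/∂q_{Largo} = 247 − 10q_{Largo} − 3q_{Nadir} = 0 ⇒ q_{Largo} = 24.7 − 0.3q_{Nadir}.
At q_{Nadir} = 16: q_{Largo} = 24.7 − 0.3·16 = 19.9.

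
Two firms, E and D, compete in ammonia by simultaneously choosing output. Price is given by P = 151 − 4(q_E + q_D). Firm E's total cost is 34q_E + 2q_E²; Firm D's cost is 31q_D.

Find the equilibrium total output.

Firm E's profit: π = q_E(151 − 4(q_E + q_D)) − 34q_E − 2q_E².
∂π/∂q_E = 117 − 12q_E − 4q_D = 0, so q_E = 9.75 − (1/3)q_D.
For D: ∂π/∂q_D = 120 − 8q_D − 4q_E = 0 ⇒ q_D = 15 − 0.5q_E.
Substituting the second reaction function into the first: q_E = 9.75 − (1/3)(15 − 0.5q_E), which gives (5/6)q_E = 4.75 ⇒ q_E = 5.7.
Then q_D = 15 − 0.5·5.7 = 12.15.
Total output: 5.7 + 12.15 = 17.85.

17.85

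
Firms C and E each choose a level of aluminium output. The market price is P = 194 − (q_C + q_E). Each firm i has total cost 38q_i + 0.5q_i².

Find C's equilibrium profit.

Firm C's profit: π = q_C(194 − (q_C + q_E)) − 38q_C − 0.5q_C².
∂π/∂q_C = 156 − 3q_C − q_E = 0, so q_C = 52 − (1/3)q_E.
Setting q_C = q_E in the reaction function: q_C = 52 − (1/3)q_C, so q_C = 52 / (4/3) = 39.
Price P = 194 − 78 = 116.
C's profit: (116 − 38)·39 − 0.5(39)² = 2281.5.

2281.5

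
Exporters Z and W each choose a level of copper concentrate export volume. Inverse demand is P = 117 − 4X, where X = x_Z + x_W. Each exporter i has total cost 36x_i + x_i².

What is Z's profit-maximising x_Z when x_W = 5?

Exporter Z's profit: π = x_Z(117 − 4(x_Z + x_W)) − 36x_Z − x_Z².
∂π/∂x_Z = 81 − 10x_Z − 4x_W = 0, so x_Z = 8.1 − 0.4x_W.
At x_W = 5: x_Z = 8.1 − 0.4·5 = 6.1.

6.1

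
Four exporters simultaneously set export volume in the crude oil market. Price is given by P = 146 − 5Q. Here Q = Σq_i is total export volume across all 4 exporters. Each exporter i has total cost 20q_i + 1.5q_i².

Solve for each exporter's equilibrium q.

4.5

A representative exporter's profit is π_i = q_i(146 − 5Q) − 20q_i − 1.5q_i², with Q = q_i + Σ_{j≠i} q_j.
First-order condition: 126 − 13q_i − 5Σ_{j≠i} q_j = 0.
With identical exporters, set every q_j = q: then 126 − 13q − 15q = 0, i.e. q = 126/28 = 4.5.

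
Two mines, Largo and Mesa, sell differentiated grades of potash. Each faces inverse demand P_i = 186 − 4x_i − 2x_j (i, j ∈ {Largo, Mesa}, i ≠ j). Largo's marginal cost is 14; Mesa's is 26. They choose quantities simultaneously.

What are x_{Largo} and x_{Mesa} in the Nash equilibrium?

17.6, 15.6

Mine Largo's profit: π = x_{Largo}(186 − 4x_{Largo} − 2x_{Mesa}) − 14x_{Largo}.
∂π/∂x_{Largo} = 172 − 8x_{Largo} − 2x_{Mesa} = 0 ⇒ x_{Largo} = 21.5 − 0.25x_{Mesa}.
Similarly x_{Mesa} = 20 − 0.25x_{Largo}.
Plugging x_{Mesa} into Largo's best response: x_{Largo} = 21.5 − 0.25(20 − 0.25x_{Largo}) ⇒ 0.9375x_{Largo} = 16.5, so x_{Largo} = 17.6.
Then x_{Mesa} = 20 − 0.25·17.6 = 15.6.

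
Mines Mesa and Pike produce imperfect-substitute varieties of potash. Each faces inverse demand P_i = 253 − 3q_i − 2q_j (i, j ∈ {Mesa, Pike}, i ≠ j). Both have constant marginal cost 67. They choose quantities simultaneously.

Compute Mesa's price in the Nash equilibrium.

136.75

Mine Mesa's profit: π = q_{Mesa}(253 − 3q_{Mesa} − 2q_{Pike}) − 67q_{Mesa}.
∂π/∂q_{Mesa} = 186 − 6q_{Mesa} − 2q_{Pike} = 0 ⇒ q_{Mesa} = 31 − (1/3)q_{Pike}.
By symmetry q_{Pike} = q_{Mesa}; substituting into the reaction function, (4/3)q_{Mesa} = 31 and q_{Mesa} = 23.25.
P_{Mesa} = 253 − 3·23.25 − 2·23.25 = 136.75.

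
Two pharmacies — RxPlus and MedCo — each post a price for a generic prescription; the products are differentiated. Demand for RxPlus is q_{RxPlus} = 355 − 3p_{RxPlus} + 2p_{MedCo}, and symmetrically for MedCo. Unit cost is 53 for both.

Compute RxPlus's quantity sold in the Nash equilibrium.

226.5

RxPlus's profit: π = (p_{RxPlus} − 53)(355 − 3p_{RxPlus} + 2p_{MedCo}).
∂π/∂p_{RxPlus} = 514 − 6p_{RxPlus} + 2p_{MedCo} = 0 ⇒ p_{RxPlus} = 257/3 + (1/3)p_{MedCo}.
Setting p_{RxPlus} = p_{MedCo} in the reaction function: p_{RxPlus} = 257/3 + (1/3)p_{RxPlus}, so p_{RxPlus} = (257/3) / (2/3) = 128.5.
q_{RxPlus} = 355 − 3·128.5 + 2·128.5 = 226.5.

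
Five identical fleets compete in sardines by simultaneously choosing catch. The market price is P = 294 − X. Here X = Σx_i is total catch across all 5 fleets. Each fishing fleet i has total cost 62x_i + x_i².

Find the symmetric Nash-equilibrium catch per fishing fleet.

A representative fishing fleet's profit is π_i = x_i(294 − X) − 62x_i − x_i², with X = x_i + Σ_{j≠i} x_j.
First-order condition: 232 − 4x_i − Σ_{j≠i} x_j = 0.
With identical fishing fleets, set every x_j = x: then 232 − 4x − 4x = 0, i.e. x = 232/8 = 29.

29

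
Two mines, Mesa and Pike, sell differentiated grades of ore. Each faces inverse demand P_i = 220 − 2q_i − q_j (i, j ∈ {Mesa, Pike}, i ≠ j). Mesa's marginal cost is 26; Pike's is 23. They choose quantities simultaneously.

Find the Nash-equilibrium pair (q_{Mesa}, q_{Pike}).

Mine Mesa's profit: π = q_{Mesa}(220 − 2q_{Mesa} − q_{Pike}) − 26q_{Mesa}.
∂π/∂q_{Mesa} = 194 − 4q_{Mesa} − q_{Pike} = 0 ⇒ q_{Mesa} = 48.5 − 0.25q_{Pike}.
Similarly q_{Pike} = 49.25 − 0.25q_{Mesa}.
Plugging q_{Pike} into Mesa's best response: q_{Mesa} = 48.5 − 0.25(49.25 − 0.25q_{Mesa}) ⇒ 0.9375q_{Mesa} = 36.1875, so q_{Mesa} = 38.6.
Then q_{Pike} = 49.25 − 0.25·38.6 = 39.6.

38.6, 39.6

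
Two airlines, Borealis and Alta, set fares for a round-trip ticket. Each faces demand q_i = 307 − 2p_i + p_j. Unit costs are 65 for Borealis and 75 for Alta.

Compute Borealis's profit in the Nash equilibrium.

13448

Borealis's profit: π = (p_{Borealis} − 65)(307 − 2p_{Borealis} + p_{Alta}).
∂π/∂p_{Borealis} = 437 − 4p_{Borealis} + p_{Alta} = 0 ⇒ p_{Borealis} = 109.25 + 0.25p_{Alta}.
Similarly p_{Alta} = 114.25 + 0.25p_{Borealis}.
Substituting the second reaction function into the first: p_{Borealis} = 109.25 + 0.25(114.25 + 0.25p_{Borealis}), which gives 0.9375p_{Borealis} = 137.8125 ⇒ p_{Borealis} = 147.
Then p_{Alta} = 114.25 + 0.25·147 = 151.
q_{Borealis} = 307 − 2·147 + 151 = 164.
Profit = (147 − 65)·164 = 13448.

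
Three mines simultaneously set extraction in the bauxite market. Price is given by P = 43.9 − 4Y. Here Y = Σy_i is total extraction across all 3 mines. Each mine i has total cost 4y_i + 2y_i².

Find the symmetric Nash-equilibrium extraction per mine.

1.995

A representative mine's profit is π_i = y_i(43.9 − 4Y) − 4y_i − 2y_i², with Y = y_i + Σ_{j≠i} y_j.
First-order condition: 39.9 − 12y_i − 4Σ_{j≠i} y_j = 0.
Imposing symmetry (y_j = y for all j) turns Σ_{j≠i} y_j into 2y, so 39.9 = 20y and y = 1.995.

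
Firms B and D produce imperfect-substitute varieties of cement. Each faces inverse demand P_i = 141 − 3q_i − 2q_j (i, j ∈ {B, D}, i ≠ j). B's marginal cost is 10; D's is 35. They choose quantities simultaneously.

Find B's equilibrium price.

Firm B's profit: π = q_B(141 − 3q_B − 2q_D) − 10q_B.
∂π/∂q_B = 131 − 6q_B − 2q_D = 0 ⇒ q_B = 131/6 − (1/3)q_D.
Similarly q_D = 53/3 − (1/3)q_B.
Plugging q_D into B's best response: q_B = 131/6 − (1/3)(53/3 − (1/3)q_B) ⇒ (8/9)q_B = 287/18, so q_B = 17.9375.
Then q_D = 53/3 − (1/3)·17.9375 = 11.6875.
P_B = 141 − 3·17.9375 − 2·11.6875 = 63.8125.

63.8125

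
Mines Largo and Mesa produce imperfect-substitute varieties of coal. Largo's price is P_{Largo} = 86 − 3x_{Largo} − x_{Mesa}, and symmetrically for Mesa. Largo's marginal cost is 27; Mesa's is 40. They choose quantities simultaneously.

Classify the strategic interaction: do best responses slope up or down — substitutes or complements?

Mine Largo's profit: π = x_{Largo}(86 − 3x_{Largo} − x_{Mesa}) − 27x_{Largo}.
∂π/∂x_{Largo} = 59 − 6x_{Largo} − x_{Mesa} = 0 ⇒ x_{Largo} = 59/6 − (1/6)x_{Mesa}.
The best-response slope dx_{Largo}/dx_{Mesa} = −1/6 < 0: the reaction function is downward-sloping, so the choices are strategic substitutes.

strategic substitutes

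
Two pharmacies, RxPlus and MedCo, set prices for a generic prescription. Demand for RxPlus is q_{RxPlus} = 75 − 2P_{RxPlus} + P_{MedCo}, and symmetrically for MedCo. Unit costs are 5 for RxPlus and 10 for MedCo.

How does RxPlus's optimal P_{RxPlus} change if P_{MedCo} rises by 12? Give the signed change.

RxPlus's profit: π = (P_{RxPlus} − 5)(75 − 2P_{RxPlus} + P_{MedCo}).
∂π/∂P_{RxPlus} = 85 − 4P_{RxPlus} + P_{MedCo} = 0 ⇒ P_{RxPlus} = 21.25 + 0.25P_{MedCo}.
The reaction-function slope is 0.25, so a 12-unit rise in P_{MedCo} moves P_{RxPlus} by 0.25 × 12 = 3. RxPlus's best response rises — the actions are strategic complements.

3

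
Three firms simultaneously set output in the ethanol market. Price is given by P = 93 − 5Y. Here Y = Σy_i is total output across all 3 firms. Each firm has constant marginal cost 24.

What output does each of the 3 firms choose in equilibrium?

A representative firm's profit is π_i = y_i(93 − 5Y) − 24y_i, with Y = y_i + Σ_{j≠i} y_j.
First-order condition: 69 − 10y_i − 5Σ_{j≠i} y_j = 0.
In a symmetric equilibrium every firm chooses the same y, so Σ_{j≠i} y_j = 2y. The condition becomes 69 − 20y = 0, giving y = 69/20 = 3.45.

3.45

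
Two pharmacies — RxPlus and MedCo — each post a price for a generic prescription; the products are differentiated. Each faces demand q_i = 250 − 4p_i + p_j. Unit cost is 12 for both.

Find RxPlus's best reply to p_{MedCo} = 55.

44.125

RxPlus's profit: π = (p_{RxPlus} − 12)(250 − 4p_{RxPlus} + p_{MedCo}).
∂π/∂p_{RxPlus} = 298 − 8p_{RxPlus} + p_{MedCo} = 0 ⇒ p_{RxPlus} = 37.25 + 0.125p_{MedCo}.
At p_{MedCo} = 55: p_{RxPlus} = 37.25 + 0.125·55 = 44.125.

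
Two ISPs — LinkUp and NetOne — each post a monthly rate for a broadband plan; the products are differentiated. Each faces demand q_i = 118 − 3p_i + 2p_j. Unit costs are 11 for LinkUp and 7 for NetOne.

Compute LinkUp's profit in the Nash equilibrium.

2028

LinkUp's profit: π = (p_{LinkUp} − 11)(118 − 3p_{LinkUp} + 2p_{NetOne}).
∂π/∂p_{LinkUp} = 151 − 6p_{LinkUp} + 2p_{NetOne} = 0 ⇒ p_{LinkUp} = 151/6 + (1/3)p_{NetOne}.
Similarly p_{NetOne} = 139/6 + (1/3)p_{LinkUp}.
Plugging p_{NetOne} into LinkUp's best response: p_{LinkUp} = 151/6 + (1/3)(139/6 + (1/3)p_{LinkUp}) ⇒ (8/9)p_{LinkUp} = 296/9, so p_{LinkUp} = 37.
Then p_{NetOne} = 139/6 + (1/3)·37 = 35.5.
q_{LinkUp} = 118 − 3·37 + 2·35.5 = 78.
Profit = (37 − 11)·78 = 2028.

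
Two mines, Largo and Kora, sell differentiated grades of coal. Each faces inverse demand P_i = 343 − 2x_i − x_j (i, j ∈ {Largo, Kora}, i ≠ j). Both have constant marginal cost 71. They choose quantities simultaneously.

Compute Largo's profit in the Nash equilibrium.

5918.72

Mine Largo's profit: π = x_{Largo}(343 − 2x_{Largo} − x_{Kora}) − 71x_{Largo}.
∂π/∂x_{Largo} = 272 − 4x_{Largo} − x_{Kora} = 0 ⇒ x_{Largo} = 68 − 0.25x_{Kora}.
The game is symmetric, so in equilibrium x_{Kora} = x_{Largo}: the reaction function gives 1.25x_{Largo} = 68, hence x_{Largo} = 54.4.
P_{Largo} = 343 − 2·54.4 − 54.4 = 179.8.
Profit = (179.8 − 71)·54.4 = 5918.72.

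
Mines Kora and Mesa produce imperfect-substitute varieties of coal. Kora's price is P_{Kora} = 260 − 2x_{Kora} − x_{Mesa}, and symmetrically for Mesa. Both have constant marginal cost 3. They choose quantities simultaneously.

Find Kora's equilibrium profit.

Mine Kora's profit: π = x_{Kora}(260 − 2x_{Kora} − x_{Mesa}) − 3x_{Kora}.
∂π/∂x_{Kora} = 257 − 4x_{Kora} − x_{Mesa} = 0 ⇒ x_{Kora} = 64.25 − 0.25x_{Mesa}.
By symmetry x_{Mesa} = x_{Kora}; substituting into the reaction function, 1.25x_{Kora} = 64.25 and x_{Kora} = 51.4.
P_{Kora} = 260 − 2·51.4 − 51.4 = 105.8.
Profit = (105.8 − 3)·51.4 = 5283.92.

5283.92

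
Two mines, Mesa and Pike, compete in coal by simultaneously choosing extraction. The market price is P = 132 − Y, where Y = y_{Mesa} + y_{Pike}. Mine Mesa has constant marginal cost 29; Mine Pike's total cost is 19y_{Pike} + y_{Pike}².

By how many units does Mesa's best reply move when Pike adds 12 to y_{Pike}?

-6

Mine Mesa's profit: π = y_{Mesa}(132 − (y_{Mesa} + y_{Pike})) − 29y_{Mesa}.
∂π/∂y_{Mesa} = 103 − 2y_{Mesa} − y_{Pike} = 0, so y_{Mesa} = 51.5 − 0.5y_{Pike}.
The reaction-function slope is −0.5, so a 12-unit rise in y_{Pike} moves y_{Mesa} by −0.5 × 12 = −6. Mesa's best response falls — the actions are strategic substitutes.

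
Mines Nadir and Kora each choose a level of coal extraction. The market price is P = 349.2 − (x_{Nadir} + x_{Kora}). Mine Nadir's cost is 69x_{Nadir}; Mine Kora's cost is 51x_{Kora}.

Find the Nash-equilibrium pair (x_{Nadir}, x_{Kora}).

Mine Nadir's profit: π = x_{Nadir}(349.2 − (x_{Nadir} + x_{Kora})) − 69x_{Nadir}.
∂π/∂x_{Nadir} = 280.2 − 2x_{Nadir} − x_{Kora} = 0, so x_{Nadir} = 140.1 − 0.5x_{Kora}.
By the same steps for Kora: x_{Kora} = 149.1 − 0.5x_{Nadir}.
Solving the two reaction functions simultaneously: (1 − (−0.5)(−0.5))x_{Nadir} = 140.1 − 0.5·149.1, so 0.75x_{Nadir} = 65.55 and x_{Nadir} = 87.4.
Then x_{Kora} = 149.1 − 0.5·87.4 = 105.4.

87.4, 105.4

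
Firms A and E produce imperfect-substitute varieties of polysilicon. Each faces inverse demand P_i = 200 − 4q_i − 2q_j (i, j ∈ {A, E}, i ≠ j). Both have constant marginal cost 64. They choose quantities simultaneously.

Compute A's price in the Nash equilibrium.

118.4

Firm A's profit: π = q_A(200 − 4q_A − 2q_E) − 64q_A.
∂π/∂q_A = 136 − 8q_A − 2q_E = 0 ⇒ q_A = 17 − 0.25q_E.
By symmetry q_E = q_A; substituting into the reaction function, 1.25q_A = 17 and q_A = 13.6.
P_A = 200 − 4·13.6 − 2·13.6 = 118.4.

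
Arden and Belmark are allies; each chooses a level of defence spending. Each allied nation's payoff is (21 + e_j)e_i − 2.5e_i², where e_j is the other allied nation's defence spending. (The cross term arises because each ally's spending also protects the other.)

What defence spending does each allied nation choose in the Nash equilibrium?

5.25

Arden's payoff is (21 + e_B)e_A − 2.5e_A².
∂π/∂e_A = 21 + e_B − 5e_A = 0, so e_A = 4.2 + 0.2e_B.
Setting e_A = e_B in the reaction function: e_A = 4.2 + 0.2e_A, so e_A = 4.2 / 0.8 = 5.25.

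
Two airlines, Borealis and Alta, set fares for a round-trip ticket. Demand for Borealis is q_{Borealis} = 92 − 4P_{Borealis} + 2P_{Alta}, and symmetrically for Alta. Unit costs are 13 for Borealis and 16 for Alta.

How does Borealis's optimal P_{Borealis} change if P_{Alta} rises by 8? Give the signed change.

Borealis's profit: π = (P_{Borealis} − 13)(92 − 4P_{Borealis} + 2P_{Alta}).
∂π/∂P_{Borealis} = 144 − 8P_{Borealis} + 2P_{Alta} = 0 ⇒ P_{Borealis} = 18 + 0.25P_{Alta}.
The reaction-function slope is 0.25, so an 8-unit rise in P_{Alta} moves P_{Borealis} by 0.25 × 8 = 2. Borealis's best response rises — the actions are strategic complements.

2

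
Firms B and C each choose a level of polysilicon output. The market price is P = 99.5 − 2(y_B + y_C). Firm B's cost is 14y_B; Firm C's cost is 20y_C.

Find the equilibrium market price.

Firm B's profit: π = y_B(99.5 − 2(y_B + y_C)) − 14y_B.
∂π/∂y_B = 85.5 − 4y_B − 2y_C = 0, so y_B = 21.375 − 0.5y_C.
By the same steps for C: y_C = 19.875 − 0.5y_B.
Solving the two reaction functions simultaneously: (1 − (−0.5)(−0.5))y_B = 21.375 − 0.5·19.875, so 0.75y_B = 11.4375 and y_B = 15.25.
Then y_C = 19.875 − 0.5·15.25 = 12.25.
Equilibrium price: P = 99.5 − 2·27.5 = 44.5.

44.5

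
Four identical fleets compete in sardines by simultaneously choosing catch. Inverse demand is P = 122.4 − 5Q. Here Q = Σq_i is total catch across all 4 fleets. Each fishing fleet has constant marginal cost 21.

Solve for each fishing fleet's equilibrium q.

4.056

A representative fishing fleet's profit is π_i = q_i(122.4 − 5Q) − 21q_i, with Q = q_i + Σ_{j≠i} q_j.
First-order condition: 101.4 − 10q_i − 5Σ_{j≠i} q_j = 0.
Imposing symmetry (q_j = q for all j) turns Σ_{j≠i} q_j into 3q, so 101.4 = 25q and q = 4.056.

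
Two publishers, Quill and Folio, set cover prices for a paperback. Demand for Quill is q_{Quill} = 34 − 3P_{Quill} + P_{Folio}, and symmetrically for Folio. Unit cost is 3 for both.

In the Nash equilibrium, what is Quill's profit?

94.08

Quill's profit: π = (P_{Quill} − 3)(34 − 3P_{Quill} + P_{Folio}).
∂π/∂P_{Quill} = 43 − 6P_{Quill} + P_{Folio} = 0 ⇒ P_{Quill} = 43/6 + (1/6)P_{Folio}.
Setting P_{Quill} = P_{Folio} in the reaction function: P_{Quill} = 43/6 + (1/6)P_{Quill}, so P_{Quill} = (43/6) / (5/6) = 8.6.
q_{Quill} = 34 − 3·8.6 + 8.6 = 16.8.
Profit = (8.6 − 3)·16.8 = 94.08.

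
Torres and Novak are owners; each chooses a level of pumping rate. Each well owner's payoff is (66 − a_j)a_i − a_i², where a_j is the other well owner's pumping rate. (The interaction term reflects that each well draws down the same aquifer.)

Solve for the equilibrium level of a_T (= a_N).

22

Torres's payoff is (66 − a_N)a_T − a_T².
∂π/∂a_T = 66 − a_N − 2a_T = 0, so a_T = 33 − 0.5a_N.
By symmetry a_N = a_T; substituting into the reaction function, 1.5a_T = 33 and a_T = 22.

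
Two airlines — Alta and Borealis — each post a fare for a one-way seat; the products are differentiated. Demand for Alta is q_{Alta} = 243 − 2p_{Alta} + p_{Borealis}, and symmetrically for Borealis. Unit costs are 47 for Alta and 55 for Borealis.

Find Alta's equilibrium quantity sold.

132.8

Alta's profit: π = (p_{Alta} − 47)(243 − 2p_{Alta} + p_{Borealis}).
∂π/∂p_{Alta} = 337 − 4p_{Alta} + p_{Borealis} = 0 ⇒ p_{Alta} = 84.25 + 0.25p_{Borealis}.
Similarly p_{Borealis} = 88.25 + 0.25p_{Alta}.
Substituting the second reaction function into the first: p_{Alta} = 84.25 + 0.25(88.25 + 0.25p_{Alta}), which gives 0.9375p_{Alta} = 106.3125 ⇒ p_{Alta} = 113.4.
Then p_{Borealis} = 88.25 + 0.25·113.4 = 116.6.
q_{Alta} = 243 − 2·113.4 + 116.6 = 132.8.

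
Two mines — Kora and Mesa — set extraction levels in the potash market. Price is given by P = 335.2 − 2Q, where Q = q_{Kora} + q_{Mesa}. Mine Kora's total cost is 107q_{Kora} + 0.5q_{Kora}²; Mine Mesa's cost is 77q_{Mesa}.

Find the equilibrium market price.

Mine Kora's profit: π = q_{Kora}(335.2 − 2(q_{Kora} + q_{Mesa})) − 107q_{Kora} − 0.5q_{Kora}².
∂π/∂q_{Kora} = 228.2 − 5q_{Kora} − 2q_{Mesa} = 0, so q_{Kora} = 45.64 − 0.4q_{Mesa}.
For Mesa: ∂π/∂q_{Mesa} = 258.2 − 4q_{Mesa} − 2q_{Kora} = 0 ⇒ q_{Mesa} = 64.55 − 0.5q_{Kora}.
Plugging q_{Mesa} into Kora's best response: q_{Kora} = 45.64 − 0.4(64.55 − 0.5q_{Kora}) ⇒ 0.8q_{Kora} = 19.82, so q_{Kora} = 24.775.
Then q_{Mesa} = 64.55 − 0.5·24.775 = 52.1625.
Equilibrium price: P = 335.2 − 2·76.9375 = 181.325.

181.325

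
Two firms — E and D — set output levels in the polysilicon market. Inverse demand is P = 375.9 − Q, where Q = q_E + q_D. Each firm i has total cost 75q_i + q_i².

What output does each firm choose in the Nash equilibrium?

Firm E's profit: π = q_E(375.9 − (q_E + q_D)) − 75q_E − q_E².
∂π/∂q_E = 300.9 − 4q_E − q_D = 0, so q_E = 75.225 − 0.25q_D.
The game is symmetric, so in equilibrium q_D = q_E: the reaction function gives 1.25q_E = 75.225, hence q_E = 60.18.

60.18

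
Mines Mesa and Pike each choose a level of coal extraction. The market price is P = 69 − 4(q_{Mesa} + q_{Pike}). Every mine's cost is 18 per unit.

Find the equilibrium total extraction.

8.5

Mine Mesa's profit: π = q_{Mesa}(69 − 4(q_{Mesa} + q_{Pike})) − 18q_{Mesa}.
∂π/∂q_{Mesa} = 51 − 8q_{Mesa} − 4q_{Pike} = 0, so q_{Mesa} = 6.375 − 0.5q_{Pike}.
Setting q_{Mesa} = q_{Pike} in the reaction function: q_{Mesa} = 6.375 − 0.5q_{Mesa}, so q_{Mesa} = 6.375 / 1.5 = 4.25.
Total extraction: 4.25 + 4.25 = 8.5.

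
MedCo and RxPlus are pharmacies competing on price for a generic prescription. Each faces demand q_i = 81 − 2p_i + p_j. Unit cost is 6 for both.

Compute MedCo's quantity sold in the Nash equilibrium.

MedCo's profit: π = (p_{MedCo} − 6)(81 − 2p_{MedCo} + p_{RxPlus}).
∂π/∂p_{MedCo} = 93 − 4p_{MedCo} + p_{RxPlus} = 0 ⇒ p_{MedCo} = 23.25 + 0.25p_{RxPlus}.
The game is symmetric, so in equilibrium p_{RxPlus} = p_{MedCo}: the reaction function gives 0.75p_{MedCo} = 23.25, hence p_{MedCo} = 31.
q_{MedCo} = 81 − 2·31 + 31 = 50.

50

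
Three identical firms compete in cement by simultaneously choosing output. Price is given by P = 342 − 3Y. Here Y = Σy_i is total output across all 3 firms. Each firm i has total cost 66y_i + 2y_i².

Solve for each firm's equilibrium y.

A representative firm's profit is π_i = y_i(342 − 3Y) − 66y_i − 2y_i², with Y = y_i + Σ_{j≠i} y_j.
First-order condition: 276 − 10y_i − 3Σ_{j≠i} y_j = 0.
In a symmetric equilibrium every firm chooses the same y, so Σ_{j≠i} y_j = 2y. The condition becomes 276 − 16y = 0, giving y = 276/16 = 17.25.

17.25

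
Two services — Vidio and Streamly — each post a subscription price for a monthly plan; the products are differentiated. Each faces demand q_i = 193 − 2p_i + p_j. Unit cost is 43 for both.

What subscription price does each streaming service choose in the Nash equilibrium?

93

Vidio's profit: π = (p_{Vidio} − 43)(193 − 2p_{Vidio} + p_{Streamly}).
∂π/∂p_{Vidio} = 279 − 4p_{Vidio} + p_{Streamly} = 0 ⇒ p_{Vidio} = 69.75 + 0.25p_{Streamly}.
By symmetry p_{Streamly} = p_{Vidio}; substituting into the reaction function, 0.75p_{Vidio} = 69.75 and p_{Vidio} = 93.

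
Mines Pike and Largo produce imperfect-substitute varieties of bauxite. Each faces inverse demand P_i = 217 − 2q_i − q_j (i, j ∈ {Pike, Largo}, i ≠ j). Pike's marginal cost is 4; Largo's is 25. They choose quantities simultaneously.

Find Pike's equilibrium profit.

Mine Pike's profit: π = q_{Pike}(217 − 2q_{Pike} − q_{Largo}) − 4q_{Pike}.
∂π/∂q_{Pike} = 213 − 4q_{Pike} − q_{Largo} = 0 ⇒ q_{Pike} = 53.25 − 0.25q_{Largo}.
Similarly q_{Largo} = 48 − 0.25q_{Pike}.
Solving the two reaction functions simultaneously: (1 − (−0.25)(−0.25))q_{Pike} = 53.25 − 0.25·48, so 0.9375q_{Pike} = 41.25 and q_{Pike} = 44.
Then q_{Largo} = 48 − 0.25·44 = 37.
P_{Pike} = 217 − 2·44 − 37 = 92.
Profit = (92 − 4)·44 = 3872.

3872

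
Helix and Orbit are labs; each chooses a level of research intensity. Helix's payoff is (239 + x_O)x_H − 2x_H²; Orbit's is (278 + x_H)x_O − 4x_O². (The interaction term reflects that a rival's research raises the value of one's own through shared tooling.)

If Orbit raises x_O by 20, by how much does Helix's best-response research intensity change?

Expanding Helix's payoff: 239x_H + x_Ox_H − 2x_H².
∂π/∂x_H = 239 + x_O − 4x_H = 0, so x_H = 59.75 + 0.25x_O.
The reaction-function slope is 0.25, so a 20-unit rise in x_O moves x_H by 0.25 × 20 = 5. Helix's best response rises — the actions are strategic complements.

5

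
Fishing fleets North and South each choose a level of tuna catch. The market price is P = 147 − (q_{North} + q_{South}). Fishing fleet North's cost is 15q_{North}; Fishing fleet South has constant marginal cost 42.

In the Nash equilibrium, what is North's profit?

2809

Fishing fleet North's profit: π = q_{North}(147 − (q_{North} + q_{South})) − 15q_{North}.
∂π/∂q_{North} = 132 − 2q_{North} − q_{South} = 0, so q_{North} = 66 − 0.5q_{South}.
By the same steps for South: q_{South} = 52.5 − 0.5q_{North}.
Plugging q_{South} into North's best response: q_{North} = 66 − 0.5(52.5 − 0.5q_{North}) ⇒ 0.75q_{North} = 39.75, so q_{North} = 53.
Then q_{South} = 52.5 − 0.5·53 = 26.
Price P = 147 − 79 = 68.
North's profit: (68 − 15)·53 = 2809.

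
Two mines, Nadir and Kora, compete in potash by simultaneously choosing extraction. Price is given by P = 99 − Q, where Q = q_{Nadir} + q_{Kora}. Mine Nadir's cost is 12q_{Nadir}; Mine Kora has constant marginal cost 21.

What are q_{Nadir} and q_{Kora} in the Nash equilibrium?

Mine Nadir's profit: π = q_{Nadir}(99 − (q_{Nadir} + q_{Kora})) − 12q_{Nadir}.
∂π/∂q_{Nadir} = 87 − 2q_{Nadir} − q_{Kora} = 0, so q_{Nadir} = 43.5 − 0.5q_{Kora}.
By the same steps for Kora: q_{Kora} = 39 − 0.5q_{Nadir}.
Plugging q_{Kora} into Nadir's best response: q_{Nadir} = 43.5 − 0.5(39 − 0.5q_{Nadir}) ⇒ 0.75q_{Nadir} = 24, so q_{Nadir} = 32.
Then q_{Kora} = 39 − 0.5·32 = 23.

32, 23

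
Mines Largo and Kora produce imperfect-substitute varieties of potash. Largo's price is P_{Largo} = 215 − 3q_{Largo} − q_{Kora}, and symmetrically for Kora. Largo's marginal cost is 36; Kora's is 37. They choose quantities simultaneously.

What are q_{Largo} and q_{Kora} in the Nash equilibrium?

25.6, 25.4

Mine Largo's profit: π = q_{Largo}(215 − 3q_{Largo} − q_{Kora}) − 36q_{Largo}.
∂π/∂q_{Largo} = 179 − 6q_{Largo} − q_{Kora} = 0 ⇒ q_{Largo} = 179/6 − (1/6)q_{Kora}.
Similarly q_{Kora} = 89/3 − (1/6)q_{Largo}.
Substituting the second reaction function into the first: q_{Largo} = 179/6 − (1/6)(89/3 − (1/6)q_{Largo}), which gives (35/36)q_{Largo} = 224/9 ⇒ q_{Largo} = 25.6.
Then q_{Kora} = 89/3 − (1/6)·25.6 = 25.4.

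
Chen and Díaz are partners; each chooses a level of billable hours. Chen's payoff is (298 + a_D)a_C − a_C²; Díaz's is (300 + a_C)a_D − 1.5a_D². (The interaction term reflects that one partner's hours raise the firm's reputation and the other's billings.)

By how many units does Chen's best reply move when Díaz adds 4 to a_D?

2

Expanding Chen's payoff: 298a_C + a_Da_C − a_C².
∂π/∂a_C = 298 + a_D − 2a_C = 0, so a_C = 149 + 0.5a_D.
The reaction-function slope is 0.5, so a 4-unit rise in a_D moves a_C by 0.5 × 4 = 2. Chen's best response rises — the actions are strategic complements.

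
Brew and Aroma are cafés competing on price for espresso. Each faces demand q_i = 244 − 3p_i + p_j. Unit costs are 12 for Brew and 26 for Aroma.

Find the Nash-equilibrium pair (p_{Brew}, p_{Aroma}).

Brew's profit: π = (p_{Brew} − 12)(244 − 3p_{Brew} + p_{Aroma}).
∂π/∂p_{Brew} = 280 − 6p_{Brew} + p_{Aroma} = 0 ⇒ p_{Brew} = 140/3 + (1/6)p_{Aroma}.
Similarly p_{Aroma} = 161/3 + (1/6)p_{Brew}.
Solving the two reaction functions simultaneously: (1 − (1/6)(1/6))p_{Brew} = 140/3 + (1/6)·(161/3), so (35/36)p_{Brew} = 1001/18 and p_{Brew} = 57.2.
Then p_{Aroma} = 161/3 + (1/6)·57.2 = 63.2.

57.2, 63.2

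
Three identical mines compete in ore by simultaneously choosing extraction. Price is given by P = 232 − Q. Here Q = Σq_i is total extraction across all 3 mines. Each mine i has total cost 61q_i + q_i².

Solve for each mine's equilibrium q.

28.5

A representative mine's profit is π_i = q_i(232 − Q) − 61q_i − q_i², with Q = q_i + Σ_{j≠i} q_j.
First-order condition: 171 − 4q_i − Σ_{j≠i} q_j = 0.
Imposing symmetry (q_j = q for all j) turns Σ_{j≠i} q_j into 2q, so 171 = 6q and q = 28.5.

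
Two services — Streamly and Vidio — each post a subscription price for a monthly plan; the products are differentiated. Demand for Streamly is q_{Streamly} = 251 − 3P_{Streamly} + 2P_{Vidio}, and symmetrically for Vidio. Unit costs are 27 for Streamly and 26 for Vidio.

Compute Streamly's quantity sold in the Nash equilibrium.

Streamly's profit: π = (P_{Streamly} − 27)(251 − 3P_{Streamly} + 2P_{Vidio}).
∂π/∂P_{Streamly} = 332 − 6P_{Streamly} + 2P_{Vidio} = 0 ⇒ P_{Streamly} = 166/3 + (1/3)P_{Vidio}.
Similarly P_{Vidio} = 329/6 + (1/3)P_{Streamly}.
Solving the two reaction functions simultaneously: (1 − (1/3)(1/3))P_{Streamly} = 166/3 + (1/3)·(329/6), so (8/9)P_{Streamly} = 1325/18 and P_{Streamly} = 82.8125.
Then P_{Vidio} = 329/6 + (1/3)·82.8125 = 82.4375.
q_{Streamly} = 251 − 3·82.8125 + 2·82.4375 = 167.4375.

167.4375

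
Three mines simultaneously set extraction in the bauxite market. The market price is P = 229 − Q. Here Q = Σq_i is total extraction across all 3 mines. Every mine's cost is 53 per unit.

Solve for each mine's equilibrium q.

A representative mine's profit is π_i = q_i(229 − Q) − 53q_i, with Q = q_i + Σ_{j≠i} q_j.
First-order condition: 176 − 2q_i − Σ_{j≠i} q_j = 0.
In a symmetric equilibrium every mine chooses the same q, so Σ_{j≠i} q_j = 2q. The condition becomes 176 − 4q = 0, giving q = 176/4 = 44.

44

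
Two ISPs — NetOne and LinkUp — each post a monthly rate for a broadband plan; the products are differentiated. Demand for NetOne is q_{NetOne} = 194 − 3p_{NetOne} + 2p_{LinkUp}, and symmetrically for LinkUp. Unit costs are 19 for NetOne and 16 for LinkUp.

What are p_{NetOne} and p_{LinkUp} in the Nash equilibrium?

NetOne's profit: π = (p_{NetOne} − 19)(194 − 3p_{NetOne} + 2p_{LinkUp}).
∂π/∂p_{NetOne} = 251 − 6p_{NetOne} + 2p_{LinkUp} = 0 ⇒ p_{NetOne} = 251/6 + (1/3)p_{LinkUp}.
Similarly p_{LinkUp} = 121/3 + (1/3)p_{NetOne}.
Substituting the second reaction function into the first: p_{NetOne} = 251/6 + (1/3)(121/3 + (1/3)p_{NetOne}), which gives (8/9)p_{NetOne} = 995/18 ⇒ p_{NetOne} = 62.1875.
Then p_{LinkUp} = 121/3 + (1/3)·62.1875 = 61.0625.

62.1875, 61.0625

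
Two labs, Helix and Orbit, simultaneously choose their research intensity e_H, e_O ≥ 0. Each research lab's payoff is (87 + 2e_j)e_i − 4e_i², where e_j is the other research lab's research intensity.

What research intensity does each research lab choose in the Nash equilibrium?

14.5

Helix's payoff is (87 + 2e_O)e_H − 4e_H².
∂π/∂e_H = 87 + 2e_O − 8e_H = 0, so e_H = 10.875 + 0.25e_O.
By symmetry e_O = e_H; substituting into the reaction function, 0.75e_H = 10.875 and e_H = 14.5.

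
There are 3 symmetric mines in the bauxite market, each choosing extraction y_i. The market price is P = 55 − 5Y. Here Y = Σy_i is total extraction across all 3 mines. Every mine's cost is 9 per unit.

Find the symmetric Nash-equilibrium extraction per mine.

A representative mine's profit is π_i = y_i(55 − 5Y) − 9y_i, with Y = y_i + Σ_{j≠i} y_j.
First-order condition: 46 − 10y_i − 5Σ_{j≠i} y_j = 0.
Imposing symmetry (y_j = y for all j) turns Σ_{j≠i} y_j into 2y, so 46 = 20y and y = 2.3.

2.3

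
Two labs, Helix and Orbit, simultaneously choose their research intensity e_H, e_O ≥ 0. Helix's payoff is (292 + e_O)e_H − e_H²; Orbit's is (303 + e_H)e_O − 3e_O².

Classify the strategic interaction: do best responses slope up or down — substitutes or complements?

strategic complements

Expanding Helix's payoff: 292e_H + e_Oe_H − e_H².
∂π/∂e_H = 292 + e_O − 2e_H = 0, so e_H = 146 + 0.5e_O.
The best-response slope de_H/de_O = 0.5 > 0: the reaction function is upward-sloping, so the choices are strategic complements.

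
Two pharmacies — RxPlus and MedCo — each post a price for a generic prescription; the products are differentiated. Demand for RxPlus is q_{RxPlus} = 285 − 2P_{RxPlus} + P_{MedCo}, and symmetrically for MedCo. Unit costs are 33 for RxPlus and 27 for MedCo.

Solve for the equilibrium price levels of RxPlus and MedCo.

116.2, 113.8

RxPlus's profit: π = (P_{RxPlus} − 33)(285 − 2P_{RxPlus} + P_{MedCo}).
∂π/∂P_{RxPlus} = 351 − 4P_{RxPlus} + P_{MedCo} = 0 ⇒ P_{RxPlus} = 87.75 + 0.25P_{MedCo}.
Similarly P_{MedCo} = 84.75 + 0.25P_{RxPlus}.
Solving the two reaction functions simultaneously: (1 − (0.25)(0.25))P_{RxPlus} = 87.75 + 0.25·84.75, so 0.9375P_{RxPlus} = 108.9375 and P_{RxPlus} = 116.2.
Then P_{MedCo} = 84.75 + 0.25·116.2 = 113.8.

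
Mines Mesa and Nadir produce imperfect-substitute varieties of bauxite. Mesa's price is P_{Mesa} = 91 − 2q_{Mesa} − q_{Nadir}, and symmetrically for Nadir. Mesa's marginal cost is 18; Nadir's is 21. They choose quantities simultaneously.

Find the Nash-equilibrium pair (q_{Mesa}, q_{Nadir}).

Mine Mesa's profit: π = q_{Mesa}(91 − 2q_{Mesa} − q_{Nadir}) − 18q_{Mesa}.
∂π/∂q_{Mesa} = 73 − 4q_{Mesa} − q_{Nadir} = 0 ⇒ q_{Mesa} = 18.25 − 0.25q_{Nadir}.
Similarly q_{Nadir} = 17.5 − 0.25q_{Mesa}.
Plugging q_{Nadir} into Mesa's best response: q_{Mesa} = 18.25 − 0.25(17.5 − 0.25q_{Mesa}) ⇒ 0.9375q_{Mesa} = 13.875, so q_{Mesa} = 14.8.
Then q_{Nadir} = 17.5 − 0.25·14.8 = 13.8.

14.8, 13.8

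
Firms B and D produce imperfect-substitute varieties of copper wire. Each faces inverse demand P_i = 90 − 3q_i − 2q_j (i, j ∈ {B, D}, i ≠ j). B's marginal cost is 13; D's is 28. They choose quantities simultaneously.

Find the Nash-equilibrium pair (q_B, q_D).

Firm B's profit: π = q_B(90 − 3q_B − 2q_D) − 13q_B.
∂π/∂q_B = 77 − 6q_B − 2q_D = 0 ⇒ q_B = 77/6 − (1/3)q_D.
Similarly q_D = 31/3 − (1/3)q_B.
Substituting the second reaction function into the first: q_B = 77/6 − (1/3)(31/3 − (1/3)q_B), which gives (8/9)q_B = 169/18 ⇒ q_B = 10.5625.
Then q_D = 31/3 − (1/3)·10.5625 = 6.8125.

10.5625, 6.8125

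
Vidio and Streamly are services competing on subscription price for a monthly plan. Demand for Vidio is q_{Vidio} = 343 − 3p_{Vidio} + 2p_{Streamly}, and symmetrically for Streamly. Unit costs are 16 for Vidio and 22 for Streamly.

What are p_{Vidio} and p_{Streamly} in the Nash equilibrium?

Vidio's profit: π = (p_{Vidio} − 16)(343 − 3p_{Vidio} + 2p_{Streamly}).
∂π/∂p_{Vidio} = 391 − 6p_{Vidio} + 2p_{Streamly} = 0 ⇒ p_{Vidio} = 391/6 + (1/3)p_{Streamly}.
Similarly p_{Streamly} = 409/6 + (1/3)p_{Vidio}.
Solving the two reaction functions simultaneously: (1 − (1/3)(1/3))p_{Vidio} = 391/6 + (1/3)·(409/6), so (8/9)p_{Vidio} = 791/9 and p_{Vidio} = 98.875.
Then p_{Streamly} = 409/6 + (1/3)·98.875 = 101.125.

98.875, 101.125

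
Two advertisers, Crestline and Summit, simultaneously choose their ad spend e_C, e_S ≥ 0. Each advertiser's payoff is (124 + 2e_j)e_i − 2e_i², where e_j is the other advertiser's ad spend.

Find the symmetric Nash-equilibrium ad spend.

62

Crestline's payoff is (124 + 2e_S)e_C − 2e_C².
∂π/∂e_C = 124 + 2e_S − 4e_C = 0, so e_C = 31 + 0.5e_S.
The game is symmetric, so in equilibrium e_S = e_C: the reaction function gives 0.5e_C = 31, hence e_C = 62.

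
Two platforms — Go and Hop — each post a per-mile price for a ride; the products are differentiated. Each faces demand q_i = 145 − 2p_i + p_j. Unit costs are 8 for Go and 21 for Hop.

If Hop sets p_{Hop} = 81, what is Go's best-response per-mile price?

60.5

Go's profit: π = (p_{Go} − 8)(145 − 2p_{Go} + p_{Hop}).
∂π/∂p_{Go} = 161 − 4p_{Go} + p_{Hop} = 0 ⇒ p_{Go} = 40.25 + 0.25p_{Hop}.
At p_{Hop} = 81: p_{Go} = 40.25 + 0.25·81 = 60.5.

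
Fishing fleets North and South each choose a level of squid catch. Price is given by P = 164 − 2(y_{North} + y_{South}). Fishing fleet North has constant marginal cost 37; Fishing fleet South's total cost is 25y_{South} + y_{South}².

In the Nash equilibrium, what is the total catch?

Fishing fleet North's profit: π = y_{North}(164 − 2(y_{North} + y_{South})) − 37y_{North}.
∂π/∂y_{North} = 127 − 4y_{North} − 2y_{South} = 0, so y_{North} = 31.75 − 0.5y_{South}.
For South: ∂π/∂y_{South} = 139 − 6y_{South} − 2y_{North} = 0 ⇒ y_{South} = 139/6 − (1/3)y_{North}.
Plugging y_{South} into North's best response: y_{North} = 31.75 − 0.5(139/6 − (1/3)y_{North}) ⇒ (5/6)y_{North} = 121/6, so y_{North} = 24.2.
Then y_{South} = 139/6 − (1/3)·24.2 = 15.1.
Total catch: 24.2 + 15.1 = 39.3.

39.3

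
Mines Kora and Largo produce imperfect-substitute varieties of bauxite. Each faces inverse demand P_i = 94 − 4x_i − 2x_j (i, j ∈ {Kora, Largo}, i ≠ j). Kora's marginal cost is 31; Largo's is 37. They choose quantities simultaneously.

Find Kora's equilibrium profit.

169

Mine Kora's profit: π = x_{Kora}(94 − 4x_{Kora} − 2x_{Largo}) − 31x_{Kora}.
∂π/∂x_{Kora} = 63 − 8x_{Kora} − 2x_{Largo} = 0 ⇒ x_{Kora} = 7.875 − 0.25x_{Largo}.
Similarly x_{Largo} = 7.125 − 0.25x_{Kora}.
Plugging x_{Largo} into Kora's best response: x_{Kora} = 7.875 − 0.25(7.125 − 0.25x_{Kora}) ⇒ 0.9375x_{Kora} = 195/32, so x_{Kora} = 6.5.
Then x_{Largo} = 7.125 − 0.25·6.5 = 5.5.
P_{Kora} = 94 − 4·6.5 − 2·5.5 = 57.
Profit = (57 − 31)·6.5 = 169.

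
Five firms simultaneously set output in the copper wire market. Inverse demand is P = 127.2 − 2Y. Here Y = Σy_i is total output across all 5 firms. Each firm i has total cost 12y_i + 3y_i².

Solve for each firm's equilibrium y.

6.4

A representative firm's profit is π_i = y_i(127.2 − 2Y) − 12y_i − 3y_i², with Y = y_i + Σ_{j≠i} y_j.
First-order condition: 115.2 − 10y_i − 2Σ_{j≠i} y_j = 0.
In a symmetric equilibrium every firm chooses the same y, so Σ_{j≠i} y_j = 4y. The condition becomes 115.2 − 18y = 0, giving y = 115.2/18 = 6.4.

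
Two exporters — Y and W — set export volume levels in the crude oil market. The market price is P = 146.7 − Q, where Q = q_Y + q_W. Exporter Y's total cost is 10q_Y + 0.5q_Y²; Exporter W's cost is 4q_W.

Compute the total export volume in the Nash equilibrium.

Exporter Y's profit: π = q_Y(146.7 − (q_Y + q_W)) − 10q_Y − 0.5q_Y².
∂π/∂q_Y = 136.7 − 3q_Y − q_W = 0, so q_Y = 1367/30 − (1/3)q_W.
For W: ∂π/∂q_W = 142.7 − 2q_W − q_Y = 0 ⇒ q_W = 71.35 − 0.5q_Y.
Plugging q_W into Y's best response: q_Y = 1367/30 − (1/3)(71.35 − 0.5q_Y) ⇒ (5/6)q_Y = 1307/60, so q_Y = 26.14.
Then q_W = 71.35 − 0.5·26.14 = 58.28.
Total export volume: 26.14 + 58.28 = 84.42.

84.42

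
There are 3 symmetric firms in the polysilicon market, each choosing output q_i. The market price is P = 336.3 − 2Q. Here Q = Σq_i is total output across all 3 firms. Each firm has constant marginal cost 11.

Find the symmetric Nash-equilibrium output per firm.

A representative firm's profit is π_i = q_i(336.3 − 2Q) − 11q_i, with Q = q_i + Σ_{j≠i} q_j.
First-order condition: 325.3 − 4q_i − 2Σ_{j≠i} q_j = 0.
Imposing symmetry (q_j = q for all j) turns Σ_{j≠i} q_j into 2q, so 325.3 = 8q and q = 40.6625.

40.6625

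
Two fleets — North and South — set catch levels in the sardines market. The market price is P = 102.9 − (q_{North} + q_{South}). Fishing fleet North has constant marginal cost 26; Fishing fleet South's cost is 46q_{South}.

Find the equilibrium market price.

Fishing fleet North's profit: π = q_{North}(102.9 − (q_{North} + q_{South})) − 26q_{North}.
∂π/∂q_{North} = 76.9 − 2q_{North} − q_{South} = 0, so q_{North} = 38.45 − 0.5q_{South}.
By the same steps for South: q_{South} = 28.45 − 0.5q_{North}.
Solving the two reaction functions simultaneously: (1 − (−0.5)(−0.5))q_{North} = 38.45 − 0.5·28.45, so 0.75q_{North} = 24.225 and q_{North} = 32.3.
Then q_{South} = 28.45 − 0.5·32.3 = 12.3.
Equilibrium price: P = 102.9 − 44.6 = 58.3.

58.3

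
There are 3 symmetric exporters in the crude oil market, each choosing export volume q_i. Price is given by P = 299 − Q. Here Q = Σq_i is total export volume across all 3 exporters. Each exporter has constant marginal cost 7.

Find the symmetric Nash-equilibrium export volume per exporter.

A representative exporter's profit is π_i = q_i(299 − Q) − 7q_i, with Q = q_i + Σ_{j≠i} q_j.
First-order condition: 292 − 2q_i − Σ_{j≠i} q_j = 0.
With identical exporters, set every q_j = q: then 292 − 2q − 2q = 0, i.e. q = 292/4 = 73.

73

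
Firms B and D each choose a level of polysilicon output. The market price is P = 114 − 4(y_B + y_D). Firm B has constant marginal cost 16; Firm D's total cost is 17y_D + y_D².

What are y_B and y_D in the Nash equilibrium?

9.25, 6

Firm B's profit: π = y_B(114 − 4(y_B + y_D)) − 16y_B.
∂π/∂y_B = 98 − 8y_B − 4y_D = 0, so y_B = 12.25 − 0.5y_D.
For D: ∂π/∂y_D = 97 − 10y_D − 4y_B = 0 ⇒ y_D = 9.7 − 0.4y_B.
Substituting the second reaction function into the first: y_B = 12.25 − 0.5(9.7 − 0.4y_B), which gives 0.8y_B = 7.4 ⇒ y_B = 9.25.
Then y_D = 9.7 − 0.4·9.25 = 6.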